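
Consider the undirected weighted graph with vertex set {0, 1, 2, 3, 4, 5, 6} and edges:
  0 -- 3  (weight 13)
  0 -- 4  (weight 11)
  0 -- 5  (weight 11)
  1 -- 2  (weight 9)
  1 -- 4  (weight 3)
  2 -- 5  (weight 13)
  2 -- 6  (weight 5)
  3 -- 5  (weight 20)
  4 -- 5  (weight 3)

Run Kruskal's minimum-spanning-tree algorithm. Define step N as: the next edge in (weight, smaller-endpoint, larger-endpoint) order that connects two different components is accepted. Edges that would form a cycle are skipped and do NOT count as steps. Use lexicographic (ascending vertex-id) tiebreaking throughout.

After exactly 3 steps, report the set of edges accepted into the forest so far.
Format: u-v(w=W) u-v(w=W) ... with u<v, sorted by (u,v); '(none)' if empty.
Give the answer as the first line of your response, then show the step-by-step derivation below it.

1-4(w=3) 2-6(w=5) 4-5(w=3)

step 1: add edge 1-4 (w=3); MST = {1-4(w=3)}
step 2: add edge 4-5 (w=3); MST = {1-4(w=3) 4-5(w=3)}
step 3: add edge 2-6 (w=5); MST = {1-4(w=3) 2-6(w=5) 4-5(w=3)}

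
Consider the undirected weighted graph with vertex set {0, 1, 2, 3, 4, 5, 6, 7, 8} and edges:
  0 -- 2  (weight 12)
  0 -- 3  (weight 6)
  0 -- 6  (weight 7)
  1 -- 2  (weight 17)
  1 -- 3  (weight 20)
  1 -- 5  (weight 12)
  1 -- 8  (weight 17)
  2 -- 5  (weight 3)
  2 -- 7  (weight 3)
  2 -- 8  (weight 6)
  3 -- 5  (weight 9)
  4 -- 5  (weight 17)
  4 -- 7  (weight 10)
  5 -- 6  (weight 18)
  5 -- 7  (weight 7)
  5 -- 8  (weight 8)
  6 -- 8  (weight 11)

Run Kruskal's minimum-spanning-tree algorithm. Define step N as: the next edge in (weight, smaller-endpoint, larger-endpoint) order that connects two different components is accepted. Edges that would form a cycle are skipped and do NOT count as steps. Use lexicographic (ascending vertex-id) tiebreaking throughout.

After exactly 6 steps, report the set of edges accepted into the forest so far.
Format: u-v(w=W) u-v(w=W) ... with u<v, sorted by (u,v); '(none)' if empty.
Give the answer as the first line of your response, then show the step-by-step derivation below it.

0-3(w=6) 0-6(w=7) 2-5(w=3) 2-7(w=3) 2-8(w=6) 3-5(w=9)

step 1: add edge 2-5 (w=3); MST = {2-5(w=3)}
step 2: add edge 2-7 (w=3); MST = {2-5(w=3) 2-7(w=3)}
step 3: add edge 0-3 (w=6); MST = {0-3(w=6) 2-5(w=3) 2-7(w=3)}
step 4: add edge 2-8 (w=6); MST = {0-3(w=6) 2-5(w=3) 2-7(w=3) 2-8(w=6)}
step 5: add edge 0-6 (w=7); MST = {0-3(w=6) 0-6(w=7) 2-5(w=3) 2-7(w=3) 2-8(w=6)}
step 6: add edge 3-5 (w=9); MST = {0-3(w=6) 0-6(w=7) 2-5(w=3) 2-7(w=3) 2-8(w=6) 3-5(w=9)}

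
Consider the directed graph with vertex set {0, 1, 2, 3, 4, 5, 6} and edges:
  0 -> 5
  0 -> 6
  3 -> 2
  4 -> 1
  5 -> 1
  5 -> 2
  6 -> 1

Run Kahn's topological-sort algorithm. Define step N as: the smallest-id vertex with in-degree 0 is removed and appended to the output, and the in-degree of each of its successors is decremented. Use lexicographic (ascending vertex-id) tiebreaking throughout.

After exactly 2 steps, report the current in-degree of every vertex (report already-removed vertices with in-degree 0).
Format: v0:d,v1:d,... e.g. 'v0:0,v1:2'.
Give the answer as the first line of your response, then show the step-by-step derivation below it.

v0:0,v1:3,v2:1,v3:0,v4:0,v5:0,v6:0

step 1: output 0; order=[0]; indeg=(0,3,2,0,0,0,0)
step 2: output 3; order=[0,3]; indeg=(0,3,1,0,0,0,0)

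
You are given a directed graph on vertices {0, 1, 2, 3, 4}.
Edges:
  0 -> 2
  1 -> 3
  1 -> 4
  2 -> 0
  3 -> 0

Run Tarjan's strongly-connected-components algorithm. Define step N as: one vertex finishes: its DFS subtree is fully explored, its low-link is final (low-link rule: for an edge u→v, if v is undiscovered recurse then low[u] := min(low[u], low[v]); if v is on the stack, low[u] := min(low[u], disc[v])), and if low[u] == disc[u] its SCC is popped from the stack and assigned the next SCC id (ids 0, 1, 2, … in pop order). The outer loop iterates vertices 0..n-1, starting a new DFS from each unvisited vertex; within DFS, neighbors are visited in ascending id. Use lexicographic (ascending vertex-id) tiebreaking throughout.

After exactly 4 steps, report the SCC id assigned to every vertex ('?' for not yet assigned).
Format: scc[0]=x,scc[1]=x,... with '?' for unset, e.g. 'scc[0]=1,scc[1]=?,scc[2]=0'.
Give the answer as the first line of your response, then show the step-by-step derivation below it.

scc[0]=0,scc[1]=?,scc[2]=0,scc[3]=1,scc[4]=2

step 1: low=(low[0]=0,low[1]=?,low[2]=0,low[3]=?,low[4]=?); scc=(scc[0]=?,scc[1]=?,scc[2]=?,scc[3]=?,scc[4]=?)
step 2: low=(low[0]=0,low[1]=?,low[2]=0,low[3]=?,low[4]=?); scc=(scc[0]=0,scc[1]=?,scc[2]=0,scc[3]=?,scc[4]=?)
step 3: low=(low[0]=0,low[1]=2,low[2]=0,low[3]=3,low[4]=?); scc=(scc[0]=0,scc[1]=?,scc[2]=0,scc[3]=1,scc[4]=?)
step 4: low=(low[0]=0,low[1]=2,low[2]=0,low[3]=3,low[4]=4); scc=(scc[0]=0,scc[1]=?,scc[2]=0,scc[3]=1,scc[4]=2)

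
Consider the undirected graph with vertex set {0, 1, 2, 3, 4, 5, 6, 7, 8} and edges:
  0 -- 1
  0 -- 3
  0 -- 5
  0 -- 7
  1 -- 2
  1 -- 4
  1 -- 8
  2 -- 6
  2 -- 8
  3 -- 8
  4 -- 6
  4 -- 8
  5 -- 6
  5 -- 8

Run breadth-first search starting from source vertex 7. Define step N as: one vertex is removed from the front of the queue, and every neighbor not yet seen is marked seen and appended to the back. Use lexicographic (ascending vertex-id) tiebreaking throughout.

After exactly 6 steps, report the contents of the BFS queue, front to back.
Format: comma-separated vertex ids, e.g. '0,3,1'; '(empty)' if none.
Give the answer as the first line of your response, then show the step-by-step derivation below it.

4,8,6

step 1: dequeue 7; queue=[0]; order=7
step 2: dequeue 0; queue=[1,3,5]; order=7,0
step 3: dequeue 1; queue=[3,5,2,4,8]; order=7,0,1
step 4: dequeue 3; queue=[5,2,4,8]; order=7,0,1,3
step 5: dequeue 5; queue=[2,4,8,6]; order=7,0,1,3,5
step 6: dequeue 2; queue=[4,8,6]; order=7,0,1,3,5,2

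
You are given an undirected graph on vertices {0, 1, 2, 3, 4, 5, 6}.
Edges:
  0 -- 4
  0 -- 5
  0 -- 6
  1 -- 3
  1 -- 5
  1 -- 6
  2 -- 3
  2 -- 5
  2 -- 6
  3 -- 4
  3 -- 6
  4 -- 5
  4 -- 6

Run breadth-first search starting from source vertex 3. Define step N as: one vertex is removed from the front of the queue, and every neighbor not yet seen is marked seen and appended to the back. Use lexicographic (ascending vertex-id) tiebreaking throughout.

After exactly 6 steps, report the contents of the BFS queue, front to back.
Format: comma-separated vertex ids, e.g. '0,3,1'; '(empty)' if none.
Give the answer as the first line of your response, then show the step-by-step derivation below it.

0

step 1: dequeue 3; queue=[1,2,4,6]; order=3
step 2: dequeue 1; queue=[2,4,6,5]; order=3,1
step 3: dequeue 2; queue=[4,6,5]; order=3,1,2
step 4: dequeue 4; queue=[6,5,0]; order=3,1,2,4
step 5: dequeue 6; queue=[5,0]; order=3,1,2,4,6
step 6: dequeue 5; queue=[0]; order=3,1,2,4,6,5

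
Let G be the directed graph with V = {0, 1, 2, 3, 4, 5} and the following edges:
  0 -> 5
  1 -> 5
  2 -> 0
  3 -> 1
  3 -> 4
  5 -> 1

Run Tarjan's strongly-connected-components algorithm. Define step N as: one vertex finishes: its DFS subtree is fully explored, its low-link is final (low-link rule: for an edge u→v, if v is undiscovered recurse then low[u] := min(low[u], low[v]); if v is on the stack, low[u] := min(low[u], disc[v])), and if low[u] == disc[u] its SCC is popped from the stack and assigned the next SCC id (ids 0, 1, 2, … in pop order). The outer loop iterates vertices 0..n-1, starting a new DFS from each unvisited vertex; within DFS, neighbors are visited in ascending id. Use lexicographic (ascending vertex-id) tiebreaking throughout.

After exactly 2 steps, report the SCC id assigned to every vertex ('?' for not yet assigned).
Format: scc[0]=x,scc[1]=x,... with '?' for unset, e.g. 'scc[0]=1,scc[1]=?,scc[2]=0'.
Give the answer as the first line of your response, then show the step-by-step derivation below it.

scc[0]=?,scc[1]=0,scc[2]=?,scc[3]=?,scc[4]=?,scc[5]=0

step 1: low=(low[0]=0,low[1]=1,low[2]=?,low[3]=?,low[4]=?,low[5]=1); scc=(scc[0]=?,scc[1]=?,scc[2]=?,scc[3]=?,scc[4]=?,scc[5]=?)
step 2: low=(low[0]=0,low[1]=1,low[2]=?,low[3]=?,low[4]=?,low[5]=1); scc=(scc[0]=?,scc[1]=0,scc[2]=?,scc[3]=?,scc[4]=?,scc[5]=0)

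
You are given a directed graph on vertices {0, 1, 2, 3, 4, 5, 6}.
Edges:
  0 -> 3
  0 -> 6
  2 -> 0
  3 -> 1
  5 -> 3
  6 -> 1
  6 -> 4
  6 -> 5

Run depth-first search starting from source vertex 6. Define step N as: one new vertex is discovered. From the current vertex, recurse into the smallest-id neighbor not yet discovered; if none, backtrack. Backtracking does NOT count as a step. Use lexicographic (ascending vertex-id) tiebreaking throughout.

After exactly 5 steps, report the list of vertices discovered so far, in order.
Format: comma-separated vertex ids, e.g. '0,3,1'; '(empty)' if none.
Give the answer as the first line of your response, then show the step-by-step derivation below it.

6,1,4,5,3

step 1: discover 6; path=6; order=6
step 2: discover 1; path=6>1; order=6,1
step 3: discover 4; path=6>4; order=6,1,4
step 4: discover 5; path=6>5; order=6,1,4,5
step 5: discover 3; path=6>5>3; order=6,1,4,5,3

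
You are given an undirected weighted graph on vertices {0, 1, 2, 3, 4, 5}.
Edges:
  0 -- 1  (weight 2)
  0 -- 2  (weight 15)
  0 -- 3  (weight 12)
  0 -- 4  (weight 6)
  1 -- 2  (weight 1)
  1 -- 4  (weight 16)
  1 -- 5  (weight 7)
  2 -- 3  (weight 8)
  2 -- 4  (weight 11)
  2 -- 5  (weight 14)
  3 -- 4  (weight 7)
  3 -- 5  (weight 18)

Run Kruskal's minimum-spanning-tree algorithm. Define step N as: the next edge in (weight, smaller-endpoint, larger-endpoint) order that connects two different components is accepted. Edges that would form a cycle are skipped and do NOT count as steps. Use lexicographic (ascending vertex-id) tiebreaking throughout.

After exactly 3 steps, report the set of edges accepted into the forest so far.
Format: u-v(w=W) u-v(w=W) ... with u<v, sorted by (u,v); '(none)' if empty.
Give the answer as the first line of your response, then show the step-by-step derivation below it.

0-1(w=2) 0-4(w=6) 1-2(w=1)

step 1: add edge 1-2 (w=1); MST = {1-2(w=1)}
step 2: add edge 0-1 (w=2); MST = {0-1(w=2) 1-2(w=1)}
step 3: add edge 0-4 (w=6); MST = {0-1(w=2) 0-4(w=6) 1-2(w=1)}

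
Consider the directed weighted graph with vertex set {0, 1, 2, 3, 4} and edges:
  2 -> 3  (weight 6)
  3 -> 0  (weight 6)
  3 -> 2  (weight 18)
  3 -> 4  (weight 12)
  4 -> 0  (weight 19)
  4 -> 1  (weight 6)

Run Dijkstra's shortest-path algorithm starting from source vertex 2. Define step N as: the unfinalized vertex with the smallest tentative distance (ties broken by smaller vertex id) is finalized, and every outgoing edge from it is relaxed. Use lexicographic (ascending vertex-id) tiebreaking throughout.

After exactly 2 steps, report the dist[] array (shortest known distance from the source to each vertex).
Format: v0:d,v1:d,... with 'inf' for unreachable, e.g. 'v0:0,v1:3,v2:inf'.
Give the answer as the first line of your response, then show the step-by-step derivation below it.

v0:12,v1:inf,v2:0,v3:6,v4:18

step 1: dist = v0:inf,v1:inf,v2:0,v3:6,v4:inf
step 2: dist = v0:12,v1:inf,v2:0,v3:6,v4:18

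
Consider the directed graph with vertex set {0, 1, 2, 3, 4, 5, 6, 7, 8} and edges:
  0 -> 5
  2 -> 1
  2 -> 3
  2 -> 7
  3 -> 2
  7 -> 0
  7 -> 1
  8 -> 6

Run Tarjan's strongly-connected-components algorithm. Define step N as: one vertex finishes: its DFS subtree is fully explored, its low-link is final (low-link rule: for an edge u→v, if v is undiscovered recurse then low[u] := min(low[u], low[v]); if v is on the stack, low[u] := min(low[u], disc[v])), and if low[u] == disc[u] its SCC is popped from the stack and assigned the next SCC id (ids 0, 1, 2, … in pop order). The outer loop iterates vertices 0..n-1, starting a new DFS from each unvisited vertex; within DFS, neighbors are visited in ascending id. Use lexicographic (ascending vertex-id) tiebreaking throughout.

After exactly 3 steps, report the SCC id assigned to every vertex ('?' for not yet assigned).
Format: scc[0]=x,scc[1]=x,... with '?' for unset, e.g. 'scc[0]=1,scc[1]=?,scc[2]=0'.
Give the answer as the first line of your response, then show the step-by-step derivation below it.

scc[0]=1,scc[1]=2,scc[2]=?,scc[3]=?,scc[4]=?,scc[5]=0,scc[6]=?,scc[7]=?,scc[8]=?

step 1: low=(low[0]=0,low[1]=?,low[2]=?,low[3]=?,low[4]=?,low[5]=1,low[6]=?,low[7]=?,low[8]=?); scc=(scc[0]=?,scc[1]=?,scc[2]=?,scc[3]=?,scc[4]=?,scc[5]=0,scc[6]=?,scc[7]=?,scc[8]=?)
step 2: low=(low[0]=0,low[1]=?,low[2]=?,low[3]=?,low[4]=?,low[5]=1,low[6]=?,low[7]=?,low[8]=?); scc=(scc[0]=1,scc[1]=?,scc[2]=?,scc[3]=?,scc[4]=?,scc[5]=0,scc[6]=?,scc[7]=?,scc[8]=?)
step 3: low=(low[0]=0,low[1]=2,low[2]=?,low[3]=?,low[4]=?,low[5]=1,low[6]=?,low[7]=?,low[8]=?); scc=(scc[0]=1,scc[1]=2,scc[2]=?,scc[3]=?,scc[4]=?,scc[5]=0,scc[6]=?,scc[7]=?,scc[8]=?)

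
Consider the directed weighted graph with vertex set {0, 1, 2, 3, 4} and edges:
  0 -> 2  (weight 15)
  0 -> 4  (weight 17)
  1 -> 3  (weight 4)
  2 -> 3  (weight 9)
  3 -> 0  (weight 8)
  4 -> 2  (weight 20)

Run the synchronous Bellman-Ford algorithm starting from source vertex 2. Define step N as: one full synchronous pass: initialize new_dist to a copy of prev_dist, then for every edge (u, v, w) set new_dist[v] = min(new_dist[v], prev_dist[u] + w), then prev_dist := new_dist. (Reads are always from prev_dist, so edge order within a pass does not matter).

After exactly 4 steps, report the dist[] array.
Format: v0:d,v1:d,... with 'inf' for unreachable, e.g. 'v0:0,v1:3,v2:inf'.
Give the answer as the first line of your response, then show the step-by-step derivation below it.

v0:17,v1:inf,v2:0,v3:9,v4:34

step 1: dist = v0:inf,v1:inf,v2:0,v3:9,v4:inf
step 2: dist = v0:17,v1:inf,v2:0,v3:9,v4:inf
step 3: dist = v0:17,v1:inf,v2:0,v3:9,v4:34
step 4: dist = v0:17,v1:inf,v2:0,v3:9,v4:34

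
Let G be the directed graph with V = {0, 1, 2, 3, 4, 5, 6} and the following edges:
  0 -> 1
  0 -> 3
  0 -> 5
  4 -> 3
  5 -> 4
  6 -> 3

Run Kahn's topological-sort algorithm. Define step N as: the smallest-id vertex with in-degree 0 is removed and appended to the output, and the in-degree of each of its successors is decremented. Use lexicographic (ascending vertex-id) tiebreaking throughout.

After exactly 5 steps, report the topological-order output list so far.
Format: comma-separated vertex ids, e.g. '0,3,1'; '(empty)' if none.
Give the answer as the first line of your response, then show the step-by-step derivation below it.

0,1,2,5,4

step 1: output 0; order=[0]; indeg=(0,0,0,2,1,0,0)
step 2: output 1; order=[0,1]; indeg=(0,0,0,2,1,0,0)
step 3: output 2; order=[0,1,2]; indeg=(0,0,0,2,1,0,0)
step 4: output 5; order=[0,1,2,5]; indeg=(0,0,0,2,0,0,0)
step 5: output 4; order=[0,1,2,5,4]; indeg=(0,0,0,1,0,0,0)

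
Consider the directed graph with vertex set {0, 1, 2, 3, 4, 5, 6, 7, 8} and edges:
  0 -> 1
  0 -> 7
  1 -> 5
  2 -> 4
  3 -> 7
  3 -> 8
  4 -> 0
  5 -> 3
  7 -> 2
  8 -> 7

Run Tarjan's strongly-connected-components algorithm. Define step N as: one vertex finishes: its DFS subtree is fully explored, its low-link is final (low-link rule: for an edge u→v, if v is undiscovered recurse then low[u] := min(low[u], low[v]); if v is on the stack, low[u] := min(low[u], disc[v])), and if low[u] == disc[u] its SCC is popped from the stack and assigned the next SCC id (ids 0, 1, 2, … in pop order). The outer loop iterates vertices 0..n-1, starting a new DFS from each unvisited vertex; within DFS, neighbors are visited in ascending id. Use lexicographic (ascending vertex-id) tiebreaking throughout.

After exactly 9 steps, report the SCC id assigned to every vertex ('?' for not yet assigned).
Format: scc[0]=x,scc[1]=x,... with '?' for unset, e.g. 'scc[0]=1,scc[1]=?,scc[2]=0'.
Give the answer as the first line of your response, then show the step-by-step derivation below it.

scc[0]=0,scc[1]=0,scc[2]=0,scc[3]=0,scc[4]=0,scc[5]=0,scc[6]=1,scc[7]=0,scc[8]=0

step 1: low=(low[0]=0,low[1]=1,low[2]=5,low[3]=3,low[4]=0,low[5]=2,low[6]=?,low[7]=4,low[8]=?); scc=(scc[0]=?,scc[1]=?,scc[2]=?,scc[3]=?,scc[4]=?,scc[5]=?,scc[6]=?,scc[7]=?,scc[8]=?)
step 2: low=(low[0]=0,low[1]=1,low[2]=0,low[3]=3,low[4]=0,low[5]=2,low[6]=?,low[7]=4,low[8]=?); scc=(scc[0]=?,scc[1]=?,scc[2]=?,scc[3]=?,scc[4]=?,scc[5]=?,scc[6]=?,scc[7]=?,scc[8]=?)
step 3: low=(low[0]=0,low[1]=1,low[2]=0,low[3]=3,low[4]=0,low[5]=2,low[6]=?,low[7]=0,low[8]=?); scc=(scc[0]=?,scc[1]=?,scc[2]=?,scc[3]=?,scc[4]=?,scc[5]=?,scc[6]=?,scc[7]=?,scc[8]=?)
step 4: low=(low[0]=0,low[1]=1,low[2]=0,low[3]=0,low[4]=0,low[5]=2,low[6]=?,low[7]=0,low[8]=4); scc=(scc[0]=?,scc[1]=?,scc[2]=?,scc[3]=?,scc[4]=?,scc[5]=?,scc[6]=?,scc[7]=?,scc[8]=?)
step 5: low=(low[0]=0,low[1]=1,low[2]=0,low[3]=0,low[4]=0,low[5]=2,low[6]=?,low[7]=0,low[8]=4); scc=(scc[0]=?,scc[1]=?,scc[2]=?,scc[3]=?,scc[4]=?,scc[5]=?,scc[6]=?,scc[7]=?,scc[8]=?)
step 6: low=(low[0]=0,low[1]=1,low[2]=0,low[3]=0,low[4]=0,low[5]=0,low[6]=?,low[7]=0,low[8]=4); scc=(scc[0]=?,scc[1]=?,scc[2]=?,scc[3]=?,scc[4]=?,scc[5]=?,scc[6]=?,scc[7]=?,scc[8]=?)
step 7: low=(low[0]=0,low[1]=0,low[2]=0,low[3]=0,low[4]=0,low[5]=0,low[6]=?,low[7]=0,low[8]=4); scc=(scc[0]=?,scc[1]=?,scc[2]=?,scc[3]=?,scc[4]=?,scc[5]=?,scc[6]=?,scc[7]=?,scc[8]=?)
step 8: low=(low[0]=0,low[1]=0,low[2]=0,low[3]=0,low[4]=0,low[5]=0,low[6]=?,low[7]=0,low[8]=4); scc=(scc[0]=0,scc[1]=0,scc[2]=0,scc[3]=0,scc[4]=0,scc[5]=0,scc[6]=?,scc[7]=0,scc[8]=0)
step 9: low=(low[0]=0,low[1]=0,low[2]=0,low[3]=0,low[4]=0,low[5]=0,low[6]=8,low[7]=0,low[8]=4); scc=(scc[0]=0,scc[1]=0,scc[2]=0,scc[3]=0,scc[4]=0,scc[5]=0,scc[6]=1,scc[7]=0,scc[8]=0)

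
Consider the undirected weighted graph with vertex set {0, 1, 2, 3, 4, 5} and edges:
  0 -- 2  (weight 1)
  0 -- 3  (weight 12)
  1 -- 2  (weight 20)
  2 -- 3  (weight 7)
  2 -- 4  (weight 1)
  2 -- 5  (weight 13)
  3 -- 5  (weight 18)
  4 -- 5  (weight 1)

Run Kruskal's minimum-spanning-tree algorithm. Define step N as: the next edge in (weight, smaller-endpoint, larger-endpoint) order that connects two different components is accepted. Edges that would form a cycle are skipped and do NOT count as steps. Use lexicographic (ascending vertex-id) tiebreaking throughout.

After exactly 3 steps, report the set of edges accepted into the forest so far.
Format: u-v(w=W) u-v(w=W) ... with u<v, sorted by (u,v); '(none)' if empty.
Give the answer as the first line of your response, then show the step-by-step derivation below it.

0-2(w=1) 2-4(w=1) 4-5(w=1)

step 1: add edge 0-2 (w=1); MST = {0-2(w=1)}
step 2: add edge 2-4 (w=1); MST = {0-2(w=1) 2-4(w=1)}
step 3: add edge 4-5 (w=1); MST = {0-2(w=1) 2-4(w=1) 4-5(w=1)}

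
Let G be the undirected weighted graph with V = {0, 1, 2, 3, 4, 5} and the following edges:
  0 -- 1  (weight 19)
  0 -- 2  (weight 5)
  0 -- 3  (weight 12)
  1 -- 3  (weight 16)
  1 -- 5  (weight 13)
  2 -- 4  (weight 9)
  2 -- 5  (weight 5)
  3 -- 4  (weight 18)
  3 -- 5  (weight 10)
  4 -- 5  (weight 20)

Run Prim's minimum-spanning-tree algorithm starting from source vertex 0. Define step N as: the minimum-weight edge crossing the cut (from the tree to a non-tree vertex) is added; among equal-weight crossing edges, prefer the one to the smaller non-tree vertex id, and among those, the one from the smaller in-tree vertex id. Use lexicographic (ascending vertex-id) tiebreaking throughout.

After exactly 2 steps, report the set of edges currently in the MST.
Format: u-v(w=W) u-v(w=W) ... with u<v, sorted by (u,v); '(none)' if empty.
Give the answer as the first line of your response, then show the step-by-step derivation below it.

0-2(w=5) 2-5(w=5)

step 1: add edge 0-2 (w=5); MST = {0-2(w=5)}
step 2: add edge 2-5 (w=5); MST = {0-2(w=5) 2-5(w=5)}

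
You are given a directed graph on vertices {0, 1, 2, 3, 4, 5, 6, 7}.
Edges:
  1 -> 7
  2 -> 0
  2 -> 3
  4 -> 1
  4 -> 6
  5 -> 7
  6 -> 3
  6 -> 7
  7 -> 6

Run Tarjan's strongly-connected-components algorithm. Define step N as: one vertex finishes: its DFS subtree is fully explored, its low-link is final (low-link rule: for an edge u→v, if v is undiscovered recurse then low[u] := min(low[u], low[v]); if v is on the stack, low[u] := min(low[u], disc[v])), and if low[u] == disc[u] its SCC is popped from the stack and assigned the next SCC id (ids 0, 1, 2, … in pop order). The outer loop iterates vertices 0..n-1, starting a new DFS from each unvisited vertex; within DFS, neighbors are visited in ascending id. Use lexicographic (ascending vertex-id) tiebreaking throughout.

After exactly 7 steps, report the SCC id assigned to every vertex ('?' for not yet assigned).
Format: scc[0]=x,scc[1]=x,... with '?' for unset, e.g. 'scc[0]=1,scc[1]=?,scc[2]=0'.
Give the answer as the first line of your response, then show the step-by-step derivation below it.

scc[0]=0,scc[1]=3,scc[2]=4,scc[3]=1,scc[4]=5,scc[5]=?,scc[6]=2,scc[7]=2

step 1: low=(low[0]=0,low[1]=?,low[2]=?,low[3]=?,low[4]=?,low[5]=?,low[6]=?,low[7]=?); scc=(scc[0]=0,scc[1]=?,scc[2]=?,scc[3]=?,scc[4]=?,scc[5]=?,scc[6]=?,scc[7]=?)
step 2: low=(low[0]=0,low[1]=1,low[2]=?,low[3]=4,low[4]=?,low[5]=?,low[6]=3,low[7]=2); scc=(scc[0]=0,scc[1]=?,scc[2]=?,scc[3]=1,scc[4]=?,scc[5]=?,scc[6]=?,scc[7]=?)
step 3: low=(low[0]=0,low[1]=1,low[2]=?,low[3]=4,low[4]=?,low[5]=?,low[6]=2,low[7]=2); scc=(scc[0]=0,scc[1]=?,scc[2]=?,scc[3]=1,scc[4]=?,scc[5]=?,scc[6]=?,scc[7]=?)
step 4: low=(low[0]=0,low[1]=1,low[2]=?,low[3]=4,low[4]=?,low[5]=?,low[6]=2,low[7]=2); scc=(scc[0]=0,scc[1]=?,scc[2]=?,scc[3]=1,scc[4]=?,scc[5]=?,scc[6]=2,scc[7]=2)
step 5: low=(low[0]=0,low[1]=1,low[2]=?,low[3]=4,low[4]=?,low[5]=?,low[6]=2,low[7]=2); scc=(scc[0]=0,scc[1]=3,scc[2]=?,scc[3]=1,scc[4]=?,scc[5]=?,scc[6]=2,scc[7]=2)
step 6: low=(low[0]=0,low[1]=1,low[2]=5,low[3]=4,low[4]=?,low[5]=?,low[6]=2,low[7]=2); scc=(scc[0]=0,scc[1]=3,scc[2]=4,scc[3]=1,scc[4]=?,scc[5]=?,scc[6]=2,scc[7]=2)
step 7: low=(low[0]=0,low[1]=1,low[2]=5,low[3]=4,low[4]=6,low[5]=?,low[6]=2,low[7]=2); scc=(scc[0]=0,scc[1]=3,scc[2]=4,scc[3]=1,scc[4]=5,scc[5]=?,scc[6]=2,scc[7]=2)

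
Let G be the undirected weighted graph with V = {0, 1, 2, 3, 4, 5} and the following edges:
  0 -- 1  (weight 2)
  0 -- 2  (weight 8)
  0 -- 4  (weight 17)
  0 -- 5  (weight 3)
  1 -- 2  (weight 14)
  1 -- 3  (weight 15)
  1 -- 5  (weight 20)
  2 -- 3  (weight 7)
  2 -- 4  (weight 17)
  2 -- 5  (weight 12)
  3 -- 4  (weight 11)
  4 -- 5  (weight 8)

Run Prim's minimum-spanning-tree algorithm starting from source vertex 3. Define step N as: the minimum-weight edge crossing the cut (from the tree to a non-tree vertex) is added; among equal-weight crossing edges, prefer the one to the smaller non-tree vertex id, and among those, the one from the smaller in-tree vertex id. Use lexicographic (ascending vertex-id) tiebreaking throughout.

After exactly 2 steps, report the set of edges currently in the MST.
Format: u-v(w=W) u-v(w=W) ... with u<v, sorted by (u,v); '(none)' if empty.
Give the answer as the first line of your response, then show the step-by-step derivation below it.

0-2(w=8) 2-3(w=7)

step 1: add edge 2-3 (w=7); MST = {2-3(w=7)}
step 2: add edge 0-2 (w=8); MST = {0-2(w=8) 2-3(w=7)}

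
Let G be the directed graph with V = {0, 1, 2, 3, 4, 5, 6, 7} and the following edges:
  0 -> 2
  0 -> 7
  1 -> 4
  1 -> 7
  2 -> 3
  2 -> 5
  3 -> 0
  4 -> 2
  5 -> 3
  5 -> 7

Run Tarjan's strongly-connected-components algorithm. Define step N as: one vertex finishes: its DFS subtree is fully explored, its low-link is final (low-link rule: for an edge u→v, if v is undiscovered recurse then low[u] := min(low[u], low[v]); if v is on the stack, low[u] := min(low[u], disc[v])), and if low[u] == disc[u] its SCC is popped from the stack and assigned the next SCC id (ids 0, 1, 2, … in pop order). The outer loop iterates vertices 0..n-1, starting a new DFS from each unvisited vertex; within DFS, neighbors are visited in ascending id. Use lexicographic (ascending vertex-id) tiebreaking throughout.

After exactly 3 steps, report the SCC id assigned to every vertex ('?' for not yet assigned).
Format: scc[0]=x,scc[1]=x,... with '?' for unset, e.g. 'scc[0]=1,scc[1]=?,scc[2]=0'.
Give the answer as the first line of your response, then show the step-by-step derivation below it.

scc[0]=?,scc[1]=?,scc[2]=?,scc[3]=?,scc[4]=?,scc[5]=?,scc[6]=?,scc[7]=0

step 1: low=(low[0]=0,low[1]=?,low[2]=1,low[3]=0,low[4]=?,low[5]=?,low[6]=?,low[7]=?); scc=(scc[0]=?,scc[1]=?,scc[2]=?,scc[3]=?,scc[4]=?,scc[5]=?,scc[6]=?,scc[7]=?)
step 2: low=(low[0]=0,low[1]=?,low[2]=0,low[3]=0,low[4]=?,low[5]=2,low[6]=?,low[7]=4); scc=(scc[0]=?,scc[1]=?,scc[2]=?,scc[3]=?,scc[4]=?,scc[5]=?,scc[6]=?,scc[7]=0)
step 3: low=(low[0]=0,low[1]=?,low[2]=0,low[3]=0,low[4]=?,low[5]=2,low[6]=?,low[7]=4); scc=(scc[0]=?,scc[1]=?,scc[2]=?,scc[3]=?,scc[4]=?,scc[5]=?,scc[6]=?,scc[7]=0)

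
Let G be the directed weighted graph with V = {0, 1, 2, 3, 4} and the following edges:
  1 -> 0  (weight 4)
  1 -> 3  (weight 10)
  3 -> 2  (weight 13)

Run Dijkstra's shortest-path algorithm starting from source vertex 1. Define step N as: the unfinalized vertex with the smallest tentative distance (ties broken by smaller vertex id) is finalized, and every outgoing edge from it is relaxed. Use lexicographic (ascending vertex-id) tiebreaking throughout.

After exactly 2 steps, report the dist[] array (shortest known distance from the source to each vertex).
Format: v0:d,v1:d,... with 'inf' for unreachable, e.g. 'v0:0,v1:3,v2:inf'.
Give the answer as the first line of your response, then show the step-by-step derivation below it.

v0:4,v1:0,v2:inf,v3:10,v4:inf

step 1: dist = v0:4,v1:0,v2:inf,v3:10,v4:inf
step 2: dist = v0:4,v1:0,v2:inf,v3:10,v4:inf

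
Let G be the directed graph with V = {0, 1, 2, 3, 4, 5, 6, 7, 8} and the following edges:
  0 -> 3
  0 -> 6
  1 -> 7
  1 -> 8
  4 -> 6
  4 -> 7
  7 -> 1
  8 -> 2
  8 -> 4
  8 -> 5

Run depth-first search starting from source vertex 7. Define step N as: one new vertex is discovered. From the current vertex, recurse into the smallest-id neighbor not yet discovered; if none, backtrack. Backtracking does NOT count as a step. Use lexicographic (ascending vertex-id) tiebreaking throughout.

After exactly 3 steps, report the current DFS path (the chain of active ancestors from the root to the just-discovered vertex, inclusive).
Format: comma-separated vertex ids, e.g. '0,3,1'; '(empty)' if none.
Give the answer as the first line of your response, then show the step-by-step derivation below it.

7,1,8

step 1: discover 7; path=7; order=7
step 2: discover 1; path=7>1; order=7,1
step 3: discover 8; path=7>1>8; order=7,1,8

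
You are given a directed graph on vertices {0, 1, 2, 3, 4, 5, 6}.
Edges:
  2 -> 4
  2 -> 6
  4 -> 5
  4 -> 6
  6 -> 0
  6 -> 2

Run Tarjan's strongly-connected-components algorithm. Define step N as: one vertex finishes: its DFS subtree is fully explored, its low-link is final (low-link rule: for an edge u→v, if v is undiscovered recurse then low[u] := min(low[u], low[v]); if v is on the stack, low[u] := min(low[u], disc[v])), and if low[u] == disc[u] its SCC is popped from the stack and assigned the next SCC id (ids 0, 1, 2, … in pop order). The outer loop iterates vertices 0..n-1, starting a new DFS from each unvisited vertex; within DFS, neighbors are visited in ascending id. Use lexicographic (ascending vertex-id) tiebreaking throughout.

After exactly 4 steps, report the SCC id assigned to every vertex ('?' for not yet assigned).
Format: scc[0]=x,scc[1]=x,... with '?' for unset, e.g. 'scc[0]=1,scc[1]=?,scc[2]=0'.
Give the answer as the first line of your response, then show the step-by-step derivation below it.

scc[0]=0,scc[1]=1,scc[2]=?,scc[3]=?,scc[4]=?,scc[5]=2,scc[6]=?

step 1: low=(low[0]=0,low[1]=?,low[2]=?,low[3]=?,low[4]=?,low[5]=?,low[6]=?); scc=(scc[0]=0,scc[1]=?,scc[2]=?,scc[3]=?,scc[4]=?,scc[5]=?,scc[6]=?)
step 2: low=(low[0]=0,low[1]=1,low[2]=?,low[3]=?,low[4]=?,low[5]=?,low[6]=?); scc=(scc[0]=0,scc[1]=1,scc[2]=?,scc[3]=?,scc[4]=?,scc[5]=?,scc[6]=?)
step 3: low=(low[0]=0,low[1]=1,low[2]=2,low[3]=?,low[4]=3,low[5]=4,low[6]=?); scc=(scc[0]=0,scc[1]=1,scc[2]=?,scc[3]=?,scc[4]=?,scc[5]=2,scc[6]=?)
step 4: low=(low[0]=0,low[1]=1,low[2]=2,low[3]=?,low[4]=3,low[5]=4,low[6]=2); scc=(scc[0]=0,scc[1]=1,scc[2]=?,scc[3]=?,scc[4]=?,scc[5]=2,scc[6]=?)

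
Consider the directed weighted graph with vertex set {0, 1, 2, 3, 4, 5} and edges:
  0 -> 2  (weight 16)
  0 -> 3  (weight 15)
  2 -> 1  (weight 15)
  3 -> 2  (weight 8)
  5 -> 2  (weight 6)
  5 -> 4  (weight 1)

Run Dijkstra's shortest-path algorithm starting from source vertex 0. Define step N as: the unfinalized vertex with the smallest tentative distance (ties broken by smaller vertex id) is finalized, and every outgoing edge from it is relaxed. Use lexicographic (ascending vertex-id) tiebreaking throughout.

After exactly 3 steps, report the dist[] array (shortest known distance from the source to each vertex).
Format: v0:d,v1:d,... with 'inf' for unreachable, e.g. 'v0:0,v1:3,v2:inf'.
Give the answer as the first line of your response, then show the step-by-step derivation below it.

v0:0,v1:31,v2:16,v3:15,v4:inf,v5:inf

step 1: dist = v0:0,v1:inf,v2:16,v3:15,v4:inf,v5:inf
step 2: dist = v0:0,v1:inf,v2:16,v3:15,v4:inf,v5:inf
step 3: dist = v0:0,v1:31,v2:16,v3:15,v4:inf,v5:inf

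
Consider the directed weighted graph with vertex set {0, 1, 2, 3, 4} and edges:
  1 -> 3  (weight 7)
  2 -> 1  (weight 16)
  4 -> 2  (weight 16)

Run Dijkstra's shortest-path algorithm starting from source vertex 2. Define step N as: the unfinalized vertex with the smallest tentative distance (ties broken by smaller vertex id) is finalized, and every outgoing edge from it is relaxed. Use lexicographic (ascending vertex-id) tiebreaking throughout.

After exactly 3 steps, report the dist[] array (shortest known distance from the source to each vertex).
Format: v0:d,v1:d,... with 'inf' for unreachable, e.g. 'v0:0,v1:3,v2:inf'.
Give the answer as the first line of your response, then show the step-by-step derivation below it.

v0:inf,v1:16,v2:0,v3:23,v4:inf

step 1: dist = v0:inf,v1:16,v2:0,v3:inf,v4:inf
step 2: dist = v0:inf,v1:16,v2:0,v3:23,v4:inf
step 3: dist = v0:inf,v1:16,v2:0,v3:23,v4:inf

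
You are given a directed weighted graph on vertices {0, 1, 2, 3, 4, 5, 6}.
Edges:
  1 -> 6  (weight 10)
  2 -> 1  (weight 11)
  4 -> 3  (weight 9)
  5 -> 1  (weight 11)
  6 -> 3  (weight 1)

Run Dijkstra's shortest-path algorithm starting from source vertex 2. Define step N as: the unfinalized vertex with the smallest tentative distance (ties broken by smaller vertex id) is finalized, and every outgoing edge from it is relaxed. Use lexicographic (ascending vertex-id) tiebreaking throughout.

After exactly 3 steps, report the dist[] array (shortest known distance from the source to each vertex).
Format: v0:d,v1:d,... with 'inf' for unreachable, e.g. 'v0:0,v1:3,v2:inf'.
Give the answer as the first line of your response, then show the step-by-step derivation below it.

v0:inf,v1:11,v2:0,v3:22,v4:inf,v5:inf,v6:21

step 1: dist = v0:inf,v1:11,v2:0,v3:inf,v4:inf,v5:inf,v6:inf
step 2: dist = v0:inf,v1:11,v2:0,v3:inf,v4:inf,v5:inf,v6:21
step 3: dist = v0:inf,v1:11,v2:0,v3:22,v4:inf,v5:inf,v6:21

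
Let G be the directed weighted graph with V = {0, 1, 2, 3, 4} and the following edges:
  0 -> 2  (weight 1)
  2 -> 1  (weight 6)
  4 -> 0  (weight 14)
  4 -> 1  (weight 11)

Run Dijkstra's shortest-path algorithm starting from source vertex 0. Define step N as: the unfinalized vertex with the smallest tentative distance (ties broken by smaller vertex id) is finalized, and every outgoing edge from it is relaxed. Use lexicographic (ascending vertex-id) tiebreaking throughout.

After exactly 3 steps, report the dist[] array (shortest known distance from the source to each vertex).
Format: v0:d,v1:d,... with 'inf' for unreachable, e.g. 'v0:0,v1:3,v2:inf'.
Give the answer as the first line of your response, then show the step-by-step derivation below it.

v0:0,v1:7,v2:1,v3:inf,v4:inf

step 1: dist = v0:0,v1:inf,v2:1,v3:inf,v4:inf
step 2: dist = v0:0,v1:7,v2:1,v3:inf,v4:inf
step 3: dist = v0:0,v1:7,v2:1,v3:inf,v4:inf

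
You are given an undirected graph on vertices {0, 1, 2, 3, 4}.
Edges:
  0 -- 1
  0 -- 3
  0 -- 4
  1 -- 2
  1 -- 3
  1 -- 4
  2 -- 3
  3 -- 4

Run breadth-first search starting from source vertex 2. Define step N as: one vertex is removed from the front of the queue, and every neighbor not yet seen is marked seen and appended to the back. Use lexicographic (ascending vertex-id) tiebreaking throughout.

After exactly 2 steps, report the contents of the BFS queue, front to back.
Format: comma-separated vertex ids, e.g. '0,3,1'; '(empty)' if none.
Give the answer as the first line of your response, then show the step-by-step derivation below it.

3,0,4

step 1: dequeue 2; queue=[1,3]; order=2
step 2: dequeue 1; queue=[3,0,4]; order=2,1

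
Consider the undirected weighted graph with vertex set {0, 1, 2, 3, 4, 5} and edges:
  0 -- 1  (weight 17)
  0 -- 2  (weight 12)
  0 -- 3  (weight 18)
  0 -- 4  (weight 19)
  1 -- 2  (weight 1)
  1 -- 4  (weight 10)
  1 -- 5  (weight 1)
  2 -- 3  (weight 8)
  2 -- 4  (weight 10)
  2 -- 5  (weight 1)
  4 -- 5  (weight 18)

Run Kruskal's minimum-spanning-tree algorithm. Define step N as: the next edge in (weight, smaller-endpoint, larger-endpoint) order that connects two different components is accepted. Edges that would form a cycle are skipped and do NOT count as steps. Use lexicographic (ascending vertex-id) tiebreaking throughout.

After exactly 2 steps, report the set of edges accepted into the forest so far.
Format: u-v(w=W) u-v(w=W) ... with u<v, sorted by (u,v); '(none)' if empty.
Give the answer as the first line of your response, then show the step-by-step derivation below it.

1-2(w=1) 1-5(w=1)

step 1: add edge 1-2 (w=1); MST = {1-2(w=1)}
step 2: add edge 1-5 (w=1); MST = {1-2(w=1) 1-5(w=1)}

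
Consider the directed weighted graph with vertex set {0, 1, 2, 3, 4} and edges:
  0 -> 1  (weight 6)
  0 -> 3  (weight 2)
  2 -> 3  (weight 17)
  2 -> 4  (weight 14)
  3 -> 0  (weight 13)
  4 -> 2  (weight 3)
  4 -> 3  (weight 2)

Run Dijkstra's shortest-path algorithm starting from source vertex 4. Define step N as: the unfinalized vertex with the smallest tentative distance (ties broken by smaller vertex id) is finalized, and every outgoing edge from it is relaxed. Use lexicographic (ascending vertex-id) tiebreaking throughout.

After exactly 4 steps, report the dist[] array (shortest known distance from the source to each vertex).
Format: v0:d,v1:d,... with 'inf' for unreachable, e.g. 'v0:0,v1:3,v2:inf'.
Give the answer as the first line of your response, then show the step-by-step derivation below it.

v0:15,v1:21,v2:3,v3:2,v4:0

step 1: dist = v0:inf,v1:inf,v2:3,v3:2,v4:0
step 2: dist = v0:15,v1:inf,v2:3,v3:2,v4:0
step 3: dist = v0:15,v1:inf,v2:3,v3:2,v4:0
step 4: dist = v0:15,v1:21,v2:3,v3:2,v4:0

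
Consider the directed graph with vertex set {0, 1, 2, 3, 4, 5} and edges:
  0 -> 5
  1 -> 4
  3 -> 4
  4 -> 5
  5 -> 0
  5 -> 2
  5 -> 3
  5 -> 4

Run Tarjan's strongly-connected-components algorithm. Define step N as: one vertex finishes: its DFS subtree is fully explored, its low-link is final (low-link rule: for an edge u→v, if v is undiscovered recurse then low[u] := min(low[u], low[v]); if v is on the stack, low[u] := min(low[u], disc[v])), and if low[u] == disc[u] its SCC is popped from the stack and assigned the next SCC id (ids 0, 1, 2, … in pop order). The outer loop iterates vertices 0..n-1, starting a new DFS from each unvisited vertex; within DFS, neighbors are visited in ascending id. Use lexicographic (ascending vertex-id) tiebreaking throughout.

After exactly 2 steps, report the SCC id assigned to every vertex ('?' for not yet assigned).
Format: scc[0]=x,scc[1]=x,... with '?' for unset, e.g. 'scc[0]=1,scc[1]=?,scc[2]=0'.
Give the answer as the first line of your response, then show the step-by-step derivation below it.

scc[0]=?,scc[1]=?,scc[2]=0,scc[3]=?,scc[4]=?,scc[5]=?

step 1: low=(low[0]=0,low[1]=?,low[2]=2,low[3]=?,low[4]=?,low[5]=0); scc=(scc[0]=?,scc[1]=?,scc[2]=0,scc[3]=?,scc[4]=?,scc[5]=?)
step 2: low=(low[0]=0,low[1]=?,low[2]=2,low[3]=3,low[4]=1,low[5]=0); scc=(scc[0]=?,scc[1]=?,scc[2]=0,scc[3]=?,scc[4]=?,scc[5]=?)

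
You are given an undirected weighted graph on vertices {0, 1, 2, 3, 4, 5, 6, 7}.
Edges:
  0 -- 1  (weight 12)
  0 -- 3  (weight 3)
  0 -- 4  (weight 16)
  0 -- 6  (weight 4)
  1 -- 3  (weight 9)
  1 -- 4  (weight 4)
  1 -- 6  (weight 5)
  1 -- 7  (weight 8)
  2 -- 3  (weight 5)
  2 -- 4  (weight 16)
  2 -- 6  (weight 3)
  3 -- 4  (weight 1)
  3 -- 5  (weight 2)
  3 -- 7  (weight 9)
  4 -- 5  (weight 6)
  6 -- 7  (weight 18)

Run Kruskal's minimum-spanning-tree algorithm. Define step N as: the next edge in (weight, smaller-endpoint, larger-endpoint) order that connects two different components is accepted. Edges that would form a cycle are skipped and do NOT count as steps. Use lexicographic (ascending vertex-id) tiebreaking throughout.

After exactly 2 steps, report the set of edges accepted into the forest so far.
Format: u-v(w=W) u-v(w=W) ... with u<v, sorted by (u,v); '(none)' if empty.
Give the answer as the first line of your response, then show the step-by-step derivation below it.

3-4(w=1) 3-5(w=2)

step 1: add edge 3-4 (w=1); MST = {3-4(w=1)}
step 2: add edge 3-5 (w=2); MST = {3-4(w=1) 3-5(w=2)}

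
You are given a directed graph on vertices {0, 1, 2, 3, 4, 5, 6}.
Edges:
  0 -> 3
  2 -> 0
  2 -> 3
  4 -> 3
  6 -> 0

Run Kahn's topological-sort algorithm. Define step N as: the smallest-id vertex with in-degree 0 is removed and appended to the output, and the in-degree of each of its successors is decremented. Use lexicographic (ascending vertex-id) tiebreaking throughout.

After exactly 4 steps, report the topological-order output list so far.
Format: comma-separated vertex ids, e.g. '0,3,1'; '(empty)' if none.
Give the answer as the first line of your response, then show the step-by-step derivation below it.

1,2,4,5

step 1: output 1; order=[1]; indeg=(2,0,0,3,0,0,0)
step 2: output 2; order=[1,2]; indeg=(1,0,0,2,0,0,0)
step 3: output 4; order=[1,2,4]; indeg=(1,0,0,1,0,0,0)
step 4: output 5; order=[1,2,4,5]; indeg=(1,0,0,1,0,0,0)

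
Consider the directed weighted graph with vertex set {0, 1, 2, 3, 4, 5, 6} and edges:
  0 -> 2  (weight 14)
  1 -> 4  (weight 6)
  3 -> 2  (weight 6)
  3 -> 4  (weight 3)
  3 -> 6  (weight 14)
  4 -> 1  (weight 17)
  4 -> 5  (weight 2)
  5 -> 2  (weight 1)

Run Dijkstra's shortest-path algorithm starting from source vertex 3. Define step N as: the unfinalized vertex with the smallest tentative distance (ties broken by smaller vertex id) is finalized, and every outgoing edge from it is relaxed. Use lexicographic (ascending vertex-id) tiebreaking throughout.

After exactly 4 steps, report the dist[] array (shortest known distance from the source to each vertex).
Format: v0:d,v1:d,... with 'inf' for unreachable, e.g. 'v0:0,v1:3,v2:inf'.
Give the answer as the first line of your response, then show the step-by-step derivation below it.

v0:inf,v1:20,v2:6,v3:0,v4:3,v5:5,v6:14

step 1: dist = v0:inf,v1:inf,v2:6,v3:0,v4:3,v5:inf,v6:14
step 2: dist = v0:inf,v1:20,v2:6,v3:0,v4:3,v5:5,v6:14
step 3: dist = v0:inf,v1:20,v2:6,v3:0,v4:3,v5:5,v6:14
step 4: dist = v0:inf,v1:20,v2:6,v3:0,v4:3,v5:5,v6:14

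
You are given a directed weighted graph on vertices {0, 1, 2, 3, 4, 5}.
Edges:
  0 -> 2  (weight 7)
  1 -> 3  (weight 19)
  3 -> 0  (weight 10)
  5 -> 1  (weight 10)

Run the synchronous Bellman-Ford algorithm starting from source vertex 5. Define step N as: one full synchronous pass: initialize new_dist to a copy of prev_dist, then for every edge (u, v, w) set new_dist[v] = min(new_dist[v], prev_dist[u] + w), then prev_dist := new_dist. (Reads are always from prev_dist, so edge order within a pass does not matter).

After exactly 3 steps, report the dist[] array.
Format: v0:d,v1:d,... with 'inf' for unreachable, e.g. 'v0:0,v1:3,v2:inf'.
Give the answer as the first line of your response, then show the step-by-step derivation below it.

v0:39,v1:10,v2:inf,v3:29,v4:inf,v5:0

step 1: dist = v0:inf,v1:10,v2:inf,v3:inf,v4:inf,v5:0
step 2: dist = v0:inf,v1:10,v2:inf,v3:29,v4:inf,v5:0
step 3: dist = v0:39,v1:10,v2:inf,v3:29,v4:inf,v5:0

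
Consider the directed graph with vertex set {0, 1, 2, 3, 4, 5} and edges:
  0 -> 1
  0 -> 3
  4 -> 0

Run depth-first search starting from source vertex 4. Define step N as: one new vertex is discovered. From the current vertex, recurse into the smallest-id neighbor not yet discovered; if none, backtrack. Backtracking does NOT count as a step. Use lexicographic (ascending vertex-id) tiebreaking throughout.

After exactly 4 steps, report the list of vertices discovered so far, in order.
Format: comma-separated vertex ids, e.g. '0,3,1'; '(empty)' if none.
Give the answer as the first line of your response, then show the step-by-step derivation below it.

4,0,1,3

step 1: discover 4; path=4; order=4
step 2: discover 0; path=4>0; order=4,0
step 3: discover 1; path=4>0>1; order=4,0,1
step 4: discover 3; path=4>0>3; order=4,0,1,3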